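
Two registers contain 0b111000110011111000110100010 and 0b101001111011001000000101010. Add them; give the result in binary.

0b1100010101111000000111001100

Add column by column in base 2, right to left:
  0+0 = 0
  1+1 = 0 carry 1
  0+0+1 = 1
  0+1 = 1
  0+0 = 0
  1+1 = 0 carry 1
  0+0+1 = 1
  1+0 = 1
  1+0 = 1
  0+0 = 0
  0+0 = 0
  0+0 = 0
  1+1 = 0 carry 1
  1+0+1 = 0 carry 1
  1+0+1 = 0 carry 1
  1+1+1 = 1 carry 1
  1+1+1 = 1 carry 1
  0+0+1 = 1
  0+1 = 1
  1+1 = 0 carry 1
  1+1+1 = 1 carry 1
  0+1+1 = 0 carry 1
  0+0+1 = 1
  0+0 = 0
  1+1 = 0 carry 1
  1+0+1 = 0 carry 1
  1+1+1 = 1 carry 1
  final carry 1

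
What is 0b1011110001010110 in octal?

0o136126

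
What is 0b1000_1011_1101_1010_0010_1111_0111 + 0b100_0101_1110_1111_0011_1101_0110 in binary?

Add column by column in base 2, right to left:
  1+0 = 1
  1+1 = 0 carry 1
  1+1+1 = 1 carry 1
  0+0+1 = 1
  1+1 = 0 carry 1
  1+0+1 = 0 carry 1
  1+1+1 = 1 carry 1
  1+1+1 = 1 carry 1
  0+1+1 = 0 carry 1
  1+1+1 = 1 carry 1
  0+0+1 = 1
  0+0 = 0
  0+1 = 1
  1+1 = 0 carry 1
  0+1+1 = 0 carry 1
  1+1+1 = 1 carry 1
  1+0+1 = 0 carry 1
  0+1+1 = 0 carry 1
  1+1+1 = 1 carry 1
  1+1+1 = 1 carry 1
  1+1+1 = 1 carry 1
  1+0+1 = 0 carry 1
  0+1+1 = 0 carry 1
  1+0+1 = 0 carry 1
  0+0+1 = 1
  0+0 = 0
  0+1 = 1
  1+0 = 1

0b1101000111001001011011001101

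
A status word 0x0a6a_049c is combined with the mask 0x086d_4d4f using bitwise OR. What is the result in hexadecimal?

OR each hex digit independently (no carries):
  0|0=0, a|8=a, 6|6=6, a|d=f, 0|4=4, 4|d=d, 9|4=d, c|f=f

0x0a6f4ddf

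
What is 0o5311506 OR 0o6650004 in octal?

OR each oct digit independently (no carries):
  5|6=7, 3|6=7, 1|5=5, 1|0=1, 5|0=5, 0|0=0, 6|4=6

0o7751506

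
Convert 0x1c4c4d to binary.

0b111000100110001001101

Expand each hex digit to 4 bits: 1=0001 c=1100 4=0100 c=1100 4=0100 d=1101.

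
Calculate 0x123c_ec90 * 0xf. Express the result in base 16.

Multiply each base-16 digit by 15, carrying:
  0×15 = 0 → write 0
  9×15 = 135 → write 7 carry 8
  c×15+8 = 188 → write c carry 11
  e×15+11 = 221 → write d carry 13
  c×15+13 = 193 → write 1 carry 12
  3×15+12 = 57 → write 9 carry 3
  2×15+3 = 33 → write 1 carry 2
  1×15+2 = 17 → write 1 carry 1
  remaining carry: 1

0x11191dc70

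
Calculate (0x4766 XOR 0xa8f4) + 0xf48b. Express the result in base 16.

0x1e41d

First 0x4766 XOR 0xa8f4 = 0xef92.
Add column by column in base 16, right to left:
  2+b = d
  9+8 = 1 carry 1
  f+4+1 = 4 carry 1
  e+f+1 = e carry 1
  final carry 1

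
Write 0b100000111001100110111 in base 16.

0x107337

Group the bits into nibbles: 0001 0000 0111 0011 0011 0111 → 107337.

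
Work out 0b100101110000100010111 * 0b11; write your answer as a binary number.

Multiply each base-2 digit by 3, carrying:
  1×3 = 3 → write 1 carry 1
  1×3+1 = 4 → write 0 carry 2
  1×3+2 = 5 → write 1 carry 2
  0×3+2 = 2 → write 0 carry 1
  1×3+1 = 4 → write 0 carry 2
  0×3+2 = 2 → write 0 carry 1
  0×3+1 = 1 → write 1
  0×3 = 0 → write 0
  1×3 = 3 → write 1 carry 1
  0×3+1 = 1 → write 1
  0×3 = 0 → write 0
  0×3 = 0 → write 0
  0×3 = 0 → write 0
  1×3 = 3 → write 1 carry 1
  1×3+1 = 4 → write 0 carry 2
  1×3+2 = 5 → write 1 carry 2
  0×3+2 = 2 → write 0 carry 1
  1×3+1 = 4 → write 0 carry 2
  0×3+2 = 2 → write 0 carry 1
  0×3+1 = 1 → write 1
  1×3 = 3 → write 1 carry 1
  remaining carry: 1

0b1110001010001101000101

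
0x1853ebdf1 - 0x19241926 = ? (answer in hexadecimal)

Subtract column by column in base 16:
  1-6 → b (borrow)
  f-2-1 → c
  d-9 → 4
  b-1 → a
  e-4 → a
  3-2 → 1
  5-9 → c (borrow)
  8-1-1 → 6
  1-0 → 1

0x16c1aa4cb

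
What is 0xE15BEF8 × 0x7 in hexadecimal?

Multiply each base-16 digit by 7, carrying:
  8×7 = 56 → write 8 carry 3
  F×7+3 = 108 → write C carry 6
  E×7+6 = 104 → write 8 carry 6
  B×7+6 = 83 → write 3 carry 5
  5×7+5 = 40 → write 8 carry 2
  1×7+2 = 9 → write 9
  E×7 = 98 → write 2 carry 6
  remaining carry: 6

0x629838C8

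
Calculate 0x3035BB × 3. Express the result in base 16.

0x90A131

Multiply each base-16 digit by 3, carrying:
  B×3 = 33 → write 1 carry 2
  B×3+2 = 35 → write 3 carry 2
  5×3+2 = 17 → write 1 carry 1
  3×3+1 = 10 → write A
  0×3 = 0 → write 0
  3×3 = 9 → write 9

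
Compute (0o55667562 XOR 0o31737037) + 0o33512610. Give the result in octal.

0o117663365

First 0o55667562 XOR 0o31737037 = 0o64150555.
Add column by column in base 8, right to left:
  5+0 = 5
  5+1 = 6
  5+6 = 3 carry 1
  0+2+1 = 3
  5+1 = 6
  1+5 = 6
  4+3 = 7
  6+3 = 1 carry 1
  final carry 1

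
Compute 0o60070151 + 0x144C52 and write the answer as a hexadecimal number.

0o60070151 = 0xC07069 in hexadecimal.
Add column by column in base 16, right to left:
  9+2 = B
  6+5 = B
  0+C = C
  7+4 = B
  0+4 = 4
  C+1 = D

0xD4BCBB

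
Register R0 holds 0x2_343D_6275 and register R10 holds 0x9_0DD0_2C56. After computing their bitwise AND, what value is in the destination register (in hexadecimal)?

0x004102054

AND each hex digit independently (no carries):
  2&9=0, 3&0=0, 4&D=4, 3&D=1, D&0=0, 6&2=2, 2&C=0, 7&5=5, 5&6=4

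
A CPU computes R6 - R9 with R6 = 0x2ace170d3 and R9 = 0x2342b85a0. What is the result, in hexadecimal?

0x78b5eb33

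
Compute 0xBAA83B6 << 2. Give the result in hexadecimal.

0x2EAA0ED8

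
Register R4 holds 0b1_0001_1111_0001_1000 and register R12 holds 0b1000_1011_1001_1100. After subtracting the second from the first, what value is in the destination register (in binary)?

0b1001001101111100

Subtract column by column in base 2:
  0-0 → 0
  0-0 → 0
  0-1 → 1 (borrow)
  1-1-1 → 1 (borrow)
  1-1-1 → 1 (borrow)
  0-0-1 → 1 (borrow)
  0-0-1 → 1 (borrow)
  0-1-1 → 0 (borrow)
  1-1-1 → 1 (borrow)
  1-1-1 → 1 (borrow)
  1-0-1 → 0
  1-1 → 0
  1-0 → 1
  0-0 → 0
  0-0 → 0
  0-1 → 1 (borrow)
  1-0-1 → 0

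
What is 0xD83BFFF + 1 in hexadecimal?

The trailing 3 digits are F (max in base 16), so adding 1 cascades: they roll to 0 and the next digit up increments.

0xD83C000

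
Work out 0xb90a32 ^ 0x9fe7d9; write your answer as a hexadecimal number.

0x26edeb

XOR each hex digit independently (no carries):
  b^9=2, 9^f=6, 0^e=e, a^7=d, 3^d=e, 2^9=b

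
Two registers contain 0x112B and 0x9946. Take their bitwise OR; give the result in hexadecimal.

OR each hex digit independently (no carries):
  1|9=9, 1|9=9, 2|4=6, B|6=F

0x996F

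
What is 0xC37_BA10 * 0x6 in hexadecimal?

0x494E5C60

Multiply each base-16 digit by 6, carrying:
  0×6 = 0 → write 0
  1×6 = 6 → write 6
  A×6 = 60 → write C carry 3
  B×6+3 = 69 → write 5 carry 4
  7×6+4 = 46 → write E carry 2
  3×6+2 = 20 → write 4 carry 1
  C×6+1 = 73 → write 9 carry 4
  remaining carry: 4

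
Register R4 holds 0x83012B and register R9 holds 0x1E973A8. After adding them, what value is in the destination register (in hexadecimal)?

0x26C74D3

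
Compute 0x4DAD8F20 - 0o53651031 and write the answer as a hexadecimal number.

0x4CFE3D07

0o53651031 = 0xAF5219 in hexadecimal.
Subtract column by column in base 16:
  0-9 → 7 (borrow)
  2-1-1 → 0
  F-2 → D
  8-5 → 3
  D-F → E (borrow)
  A-A-1 → F (borrow)
  D-0-1 → C
  4-0 → 4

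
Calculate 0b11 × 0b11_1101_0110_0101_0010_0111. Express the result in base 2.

0b101110000010111101110101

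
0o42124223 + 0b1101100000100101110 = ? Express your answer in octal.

0b1101100000100101110 = 0o1540456 in octal.
Add column by column in base 8, right to left:
  3+6 = 1 carry 1
  2+5+1 = 0 carry 1
  2+4+1 = 7
  4+0 = 4
  2+4 = 6
  1+5 = 6
  2+1 = 3
  4+0 = 4

0o43664701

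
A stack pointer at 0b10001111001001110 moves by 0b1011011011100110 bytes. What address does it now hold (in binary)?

0b11101010100110100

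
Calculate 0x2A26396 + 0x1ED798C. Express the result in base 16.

0x48FDD22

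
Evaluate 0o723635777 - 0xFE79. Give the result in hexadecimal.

0x74E3D86

0o723635777 = 0x74F3BFF in hexadecimal.
Subtract column by column in base 16:
  F-9 → 6
  F-7 → 8
  B-E → D (borrow)
  3-F-1 → 3 (borrow)
  F-0-1 → E
  4-0 → 4
  7-0 → 7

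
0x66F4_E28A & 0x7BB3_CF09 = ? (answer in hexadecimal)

AND each hex digit independently (no carries):
  6&7=6, 6&B=2, F&B=B, 4&3=0, E&C=C, 2&F=2, 8&0=0, A&9=8

0x62B0C208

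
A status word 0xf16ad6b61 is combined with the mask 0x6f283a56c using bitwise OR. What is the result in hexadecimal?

0xff6afef6d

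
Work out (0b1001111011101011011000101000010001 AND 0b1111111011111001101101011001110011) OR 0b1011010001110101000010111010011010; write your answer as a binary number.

0b1001111011101011011000101000010001 AND 0b1111111011111001101101011001110011 = 0b1001111011101001001000001000010001.
Then OR with 0b1011010001110101000010111010011010.

0b1011111011111101001010111010011011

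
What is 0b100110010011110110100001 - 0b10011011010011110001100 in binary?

Subtract column by column in base 2:
  1-0 → 1
  0-0 → 0
  0-1 → 1 (borrow)
  0-1-1 → 0 (borrow)
  0-0-1 → 1 (borrow)
  1-0-1 → 0
  0-0 → 0
  1-1 → 0
  1-1 → 0
  0-1 → 1 (borrow)
  1-1-1 → 1 (borrow)
  1-0-1 → 0
  1-0 → 1
  1-1 → 0
  0-0 → 0
  0-1 → 1 (borrow)
  1-1-1 → 1 (borrow)
  0-0-1 → 1 (borrow)
  0-1-1 → 0 (borrow)
  1-1-1 → 1 (borrow)
  1-0-1 → 0
  0-0 → 0
  0-1 → 1 (borrow)
  1-0-1 → 0

0b10010111001011000010101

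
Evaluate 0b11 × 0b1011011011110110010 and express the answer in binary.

0b100010010011100010110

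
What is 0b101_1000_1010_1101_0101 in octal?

Group the bits in threes: 001 011 000 101 011 010 101 → 1305325.

0o1305325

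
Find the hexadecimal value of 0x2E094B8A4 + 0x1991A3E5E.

Add column by column in base 16, right to left:
  4+E = 2 carry 1
  A+5+1 = 0 carry 1
  8+E+1 = 7 carry 1
  B+3+1 = F
  4+A = E
  9+1 = A
  0+9 = 9
  E+9 = 7 carry 1
  2+1+1 = 4

0x479AEF702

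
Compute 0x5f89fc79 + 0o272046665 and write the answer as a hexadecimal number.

0o272046665 = 0x2e84db5 in hexadecimal.
Add column by column in base 16, right to left:
  9+5 = e
  7+b = 2 carry 1
  c+d+1 = a carry 1
  f+4+1 = 4 carry 1
  9+8+1 = 2 carry 1
  8+e+1 = 7 carry 1
  f+2+1 = 2 carry 1
  5+0+1 = 6

0x62724a2e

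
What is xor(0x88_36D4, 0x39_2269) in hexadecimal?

XOR each hex digit independently (no carries):
  8^3=B, 8^9=1, 3^2=1, 6^2=4, D^6=B, 4^9=D

0xB114BD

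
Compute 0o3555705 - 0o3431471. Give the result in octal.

Subtract column by column in base 8:
  5-1 → 4
  0-7 → 1 (borrow)
  7-4-1 → 2
  5-1 → 4
  5-3 → 2
  5-4 → 1
  3-3 → 0

0o124214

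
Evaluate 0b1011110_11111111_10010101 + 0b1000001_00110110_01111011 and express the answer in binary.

0b101000000011011000010000

Add column by column in base 2, right to left:
  1+1 = 0 carry 1
  0+1+1 = 0 carry 1
  1+0+1 = 0 carry 1
  0+1+1 = 0 carry 1
  1+1+1 = 1 carry 1
  0+1+1 = 0 carry 1
  0+1+1 = 0 carry 1
  1+0+1 = 0 carry 1
  1+0+1 = 0 carry 1
  1+1+1 = 1 carry 1
  1+1+1 = 1 carry 1
  1+0+1 = 0 carry 1
  1+1+1 = 1 carry 1
  1+1+1 = 1 carry 1
  1+0+1 = 0 carry 1
  1+0+1 = 0 carry 1
  0+1+1 = 0 carry 1
  1+0+1 = 0 carry 1
  1+0+1 = 0 carry 1
  1+0+1 = 0 carry 1
  1+0+1 = 0 carry 1
  0+0+1 = 1
  1+1 = 0 carry 1
  final carry 1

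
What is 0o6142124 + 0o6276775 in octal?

0o14441121

Add column by column in base 8, right to left:
  4+5 = 1 carry 1
  2+7+1 = 2 carry 1
  1+7+1 = 1 carry 1
  2+6+1 = 1 carry 1
  4+7+1 = 4 carry 1
  1+2+1 = 4
  6+6 = 4 carry 1
  final carry 1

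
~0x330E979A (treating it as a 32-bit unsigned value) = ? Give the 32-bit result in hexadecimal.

0xCCF16865

Each hex digit d becomes F−d:
  3→C, 3→C, 0→F, E→1, 9→6, 7→8, 9→6, A→5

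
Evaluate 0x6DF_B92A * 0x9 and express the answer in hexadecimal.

Multiply each base-16 digit by 9, carrying:
  A×9 = 90 → write A carry 5
  2×9+5 = 23 → write 7 carry 1
  9×9+1 = 82 → write 2 carry 5
  B×9+5 = 104 → write 8 carry 6
  F×9+6 = 141 → write D carry 8
  D×9+8 = 125 → write D carry 7
  6×9+7 = 61 → write D carry 3
  remaining carry: 3

0x3DDD827A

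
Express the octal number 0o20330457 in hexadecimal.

0x41b12f

Each octal digit is 3 bits: 2=010 0=000 3=011 3=011 0=000 4=100 5=101 7=111.
Group the bits into nibbles: 0100 0001 1011 0001 0010 1111 → 41b12f.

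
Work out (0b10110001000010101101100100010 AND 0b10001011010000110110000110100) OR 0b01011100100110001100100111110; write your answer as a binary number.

0b11011101100110101100100111110

0b10110001000010101101100100010 AND 0b10001011010000110110000110100 = 0b10000001000000100100000100000.
Then OR with 0b01011100100110001100100111110.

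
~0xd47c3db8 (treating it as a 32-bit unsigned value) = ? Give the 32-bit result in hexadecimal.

0x2b83c247

Each hex digit d becomes f−d:
  d→2, 4→b, 7→8, c→3, 3→c, d→2, b→4, 8→7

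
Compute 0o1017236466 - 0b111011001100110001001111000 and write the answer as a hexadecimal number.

0o1017236466 = 0x83D3D36 in hexadecimal.
0b111011001100110001001111000 = 0x7666278 in hexadecimal.
Subtract column by column in base 16:
  6-8 → E (borrow)
  3-7-1 → B (borrow)
  D-2-1 → A
  3-6 → D (borrow)
  D-6-1 → 6
  3-6 → D (borrow)
  8-7-1 → 0

0xD6DABE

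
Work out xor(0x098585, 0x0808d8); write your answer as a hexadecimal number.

XOR each hex digit independently (no carries):
  0^0=0, 9^8=1, 8^0=8, 5^8=d, 8^d=5, 5^8=d

0x018d5d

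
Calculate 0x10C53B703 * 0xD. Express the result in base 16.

0xDA0404B27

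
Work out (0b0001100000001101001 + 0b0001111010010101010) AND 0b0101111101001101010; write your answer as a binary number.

0b1011000000000010

Add column by column in base 2, right to left:
  1+0 = 1
  0+1 = 1
  0+0 = 0
  1+1 = 0 carry 1
  0+0+1 = 1
  1+1 = 0 carry 1
  1+0+1 = 0 carry 1
  0+1+1 = 0 carry 1
  0+0+1 = 1
  0+0 = 0
  0+1 = 1
  0+0 = 0
  0+1 = 1
  0+1 = 1
  1+1 = 0 carry 1
  1+1+1 = 1 carry 1
  final carry 1
Sum = 0b11011010100010011; now AND with 0b0101111101001101010:
  0011011010100010011
& 0101111101001101010
= 0001011000000000010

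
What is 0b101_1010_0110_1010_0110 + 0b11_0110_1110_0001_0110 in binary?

Add column by column in base 2, right to left:
  0+0 = 0
  1+1 = 0 carry 1
  1+1+1 = 1 carry 1
  0+0+1 = 1
  0+1 = 1
  1+0 = 1
  0+0 = 0
  1+0 = 1
  0+0 = 0
  1+1 = 0 carry 1
  1+1+1 = 1 carry 1
  0+1+1 = 0 carry 1
  0+0+1 = 1
  1+1 = 0 carry 1
  0+1+1 = 0 carry 1
  1+0+1 = 0 carry 1
  1+1+1 = 1 carry 1
  0+1+1 = 0 carry 1
  1+0+1 = 0 carry 1
  final carry 1

0b10010001010010111100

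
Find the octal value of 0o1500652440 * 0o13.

0o21711124140

Multiply each base-8 digit by 11, carrying:
  0×11 = 0 → write 0
  4×11 = 44 → write 4 carry 5
  4×11+5 = 49 → write 1 carry 6
  2×11+6 = 28 → write 4 carry 3
  5×11+3 = 58 → write 2 carry 7
  6×11+7 = 73 → write 1 carry 9
  0×11+9 = 9 → write 1 carry 1
  0×11+1 = 1 → write 1
  5×11 = 55 → write 7 carry 6
  1×11+6 = 17 → write 1 carry 2
  remaining carry: 2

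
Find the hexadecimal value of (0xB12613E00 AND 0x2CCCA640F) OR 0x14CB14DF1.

0x34CF16DF1

0xB12613E00 AND 0x2CCCA640F = 0x200402400.
Then OR with 0x14CB14DF1.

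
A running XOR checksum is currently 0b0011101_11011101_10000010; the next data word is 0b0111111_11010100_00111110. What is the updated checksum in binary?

0b01000100000100110111100

XOR bit by bit (1 where the bits differ):
  00111011101110110000010
^ 01111111101010000111110
= 01000100000100110111100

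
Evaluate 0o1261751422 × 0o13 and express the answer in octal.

Multiply each base-8 digit by 11, carrying:
  2×11 = 22 → write 6 carry 2
  2×11+2 = 24 → write 0 carry 3
  4×11+3 = 47 → write 7 carry 5
  1×11+5 = 16 → write 0 carry 2
  5×11+2 = 57 → write 1 carry 7
  7×11+7 = 84 → write 4 carry 10
  1×11+10 = 21 → write 5 carry 2
  6×11+2 = 68 → write 4 carry 8
  2×11+8 = 30 → write 6 carry 3
  1×11+3 = 14 → write 6 carry 1
  remaining carry: 1

0o16645410706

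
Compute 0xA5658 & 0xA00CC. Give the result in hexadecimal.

0xA0048

AND each hex digit independently (no carries):
  A&A=A, 5&0=0, 6&0=0, 5&C=4, 8&C=8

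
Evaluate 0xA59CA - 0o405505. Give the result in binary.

0xA59CA = 0b10100101100111001010 in binary.
0o405505 = 0b100000101101000101 in binary.
Subtract column by column in base 2:
  0-1 → 1 (borrow)
  1-0-1 → 0
  0-1 → 1 (borrow)
  1-0-1 → 0
  0-0 → 0
  0-0 → 0
  1-1 → 0
  1-0 → 1
  1-1 → 0
  0-1 → 1 (borrow)
  0-0-1 → 1 (borrow)
  1-1-1 → 1 (borrow)
  1-0-1 → 0
  0-0 → 0
  1-0 → 1
  0-0 → 0
  0-0 → 0
  1-1 → 0
  0-0 → 0
  1-0 → 1

0b10000100111010000101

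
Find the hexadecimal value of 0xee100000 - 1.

0xee0fffff

The trailing 5 digits are 0, so subtracting 1 borrows through: they become F and the next digit up decrements.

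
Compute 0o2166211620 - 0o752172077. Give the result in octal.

Subtract column by column in base 8:
  0-7 → 1 (borrow)
  2-7-1 → 2 (borrow)
  6-0-1 → 5
  1-2 → 7 (borrow)
  1-7-1 → 1 (borrow)
  2-1-1 → 0
  6-2 → 4
  6-5 → 1
  1-7 → 2 (borrow)
  2-0-1 → 1

0o1214017521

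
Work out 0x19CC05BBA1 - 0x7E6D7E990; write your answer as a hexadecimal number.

Subtract column by column in base 16:
  1-0 → 1
  A-9 → 1
  B-9 → 2
  B-E → D (borrow)
  5-7-1 → D (borrow)
  0-D-1 → 2 (borrow)
  C-6-1 → 5
  C-E → E (borrow)
  9-7-1 → 1
  1-0 → 1

0x11E52DD211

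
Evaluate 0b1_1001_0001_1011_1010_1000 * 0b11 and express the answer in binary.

0b10010110101001011111000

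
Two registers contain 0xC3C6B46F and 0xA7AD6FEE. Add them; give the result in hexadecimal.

Add column by column in base 16, right to left:
  F+E = D carry 1
  6+E+1 = 5 carry 1
  4+F+1 = 4 carry 1
  B+6+1 = 2 carry 1
  6+D+1 = 4 carry 1
  C+A+1 = 7 carry 1
  3+7+1 = B
  C+A = 6 carry 1
  final carry 1

0x16B74245D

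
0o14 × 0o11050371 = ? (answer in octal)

Multiply each base-8 digit by 12, carrying:
  1×12 = 12 → write 4 carry 1
  7×12+1 = 85 → write 5 carry 10
  3×12+10 = 46 → write 6 carry 5
  0×12+5 = 5 → write 5
  5×12 = 60 → write 4 carry 7
  0×12+7 = 7 → write 7
  1×12 = 12 → write 4 carry 1
  1×12+1 = 13 → write 5 carry 1
  remaining carry: 1

0o154745654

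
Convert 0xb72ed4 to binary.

0b101101110010111011010100

Expand each hex digit to 4 bits: b=1011 7=0111 2=0010 e=1110 d=1101 4=0100.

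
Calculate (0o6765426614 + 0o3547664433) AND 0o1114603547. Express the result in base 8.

0o114203047

Add column by column in base 8, right to left:
  4+3 = 7
  1+3 = 4
  6+4 = 2 carry 1
  6+4+1 = 3 carry 1
  2+6+1 = 1 carry 1
  4+6+1 = 3 carry 1
  5+7+1 = 5 carry 1
  6+4+1 = 3 carry 1
  7+5+1 = 5 carry 1
  6+3+1 = 2 carry 1
  final carry 1
Sum = 0o12535313247; now AND with 0o1114603547:
  1&0=0, 2&1=0, 5&1=1, 3&1=1, 5&4=4, 3&6=2, 1&0=0, 3&3=3, 2&5=0, 4&4=4, 7&7=7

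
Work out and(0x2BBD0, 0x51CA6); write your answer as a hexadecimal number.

AND each hex digit independently (no carries):
  2&5=0, B&1=1, B&C=8, D&A=8, 0&6=0

0x01880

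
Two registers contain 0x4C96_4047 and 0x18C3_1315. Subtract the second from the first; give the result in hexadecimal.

0x33D32D32

Subtract column by column in base 16:
  7-5 → 2
  4-1 → 3
  0-3 → D (borrow)
  4-1-1 → 2
  6-3 → 3
  9-C → D (borrow)
  C-8-1 → 3
  4-1 → 3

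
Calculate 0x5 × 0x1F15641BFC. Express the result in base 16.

0x9B6AF48BEC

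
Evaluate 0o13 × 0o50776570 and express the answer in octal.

0o702762050

Multiply each base-8 digit by 11, carrying:
  0×11 = 0 → write 0
  7×11 = 77 → write 5 carry 9
  5×11+9 = 64 → write 0 carry 8
  6×11+8 = 74 → write 2 carry 9
  7×11+9 = 86 → write 6 carry 10
  7×11+10 = 87 → write 7 carry 10
  0×11+10 = 10 → write 2 carry 1
  5×11+1 = 56 → write 0 carry 7
  remaining carry: 7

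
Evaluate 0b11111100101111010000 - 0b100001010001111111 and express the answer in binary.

Subtract column by column in base 2:
  0-1 → 1 (borrow)
  0-1-1 → 0 (borrow)
  0-1-1 → 0 (borrow)
  0-1-1 → 0 (borrow)
  1-1-1 → 1 (borrow)
  0-1-1 → 0 (borrow)
  1-1-1 → 1 (borrow)
  1-0-1 → 0
  1-0 → 1
  1-0 → 1
  0-1 → 1 (borrow)
  1-0-1 → 0
  0-1 → 1 (borrow)
  0-0-1 → 1 (borrow)
  1-0-1 → 0
  1-0 → 1
  1-0 → 1
  1-1 → 0
  1-0 → 1
  1-0 → 1

0b11011011011101010001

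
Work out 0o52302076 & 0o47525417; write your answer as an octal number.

AND each oct digit independently (no carries):
  5&4=4, 2&7=2, 3&5=1, 0&2=0, 2&5=0, 0&4=0, 7&1=1, 6&7=6

0o42100016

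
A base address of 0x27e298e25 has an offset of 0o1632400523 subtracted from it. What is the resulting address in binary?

0x27e298e25 = 0b1001111110001010011000111000100101 in binary.
0o1632400523 = 0b1110011010100000000101010011 in binary.
Subtract column by column in base 2:
  1-1 → 0
  0-1 → 1 (borrow)
  1-0-1 → 0
  0-0 → 0
  0-1 → 1 (borrow)
  1-0-1 → 0
  0-1 → 1 (borrow)
  0-0-1 → 1 (borrow)
  0-1-1 → 0 (borrow)
  1-0-1 → 0
  1-0 → 1
  1-0 → 1
  0-0 → 0
  0-0 → 0
  0-0 → 0
  1-0 → 1
  1-0 → 1
  0-1 → 1 (borrow)
  0-0-1 → 1 (borrow)
  1-1-1 → 1 (borrow)
  0-0-1 → 1 (borrow)
  1-1-1 → 1 (borrow)
  0-1-1 → 0 (borrow)
  0-0-1 → 1 (borrow)
  0-0-1 → 1 (borrow)
  1-1-1 → 1 (borrow)
  1-1-1 → 1 (borrow)
  1-1-1 → 1 (borrow)
  1-0-1 → 0
  1-0 → 1
  1-0 → 1
  0-0 → 0
  0-0 → 0
  1-0 → 1

0b1001101111101111111000110011010010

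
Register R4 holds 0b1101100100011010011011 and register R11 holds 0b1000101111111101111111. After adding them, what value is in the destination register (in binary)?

Add column by column in base 2, right to left:
  1+1 = 0 carry 1
  1+1+1 = 1 carry 1
  0+1+1 = 0 carry 1
  1+1+1 = 1 carry 1
  1+1+1 = 1 carry 1
  0+1+1 = 0 carry 1
  0+1+1 = 0 carry 1
  1+0+1 = 0 carry 1
  0+1+1 = 0 carry 1
  1+1+1 = 1 carry 1
  1+1+1 = 1 carry 1
  0+1+1 = 0 carry 1
  0+1+1 = 0 carry 1
  0+1+1 = 0 carry 1
  1+1+1 = 1 carry 1
  0+1+1 = 0 carry 1
  0+0+1 = 1
  1+1 = 0 carry 1
  1+0+1 = 0 carry 1
  0+0+1 = 1
  1+0 = 1
  1+1 = 0 carry 1
  final carry 1

0b10110010100011000011010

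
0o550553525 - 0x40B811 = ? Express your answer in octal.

0o530417504

0x40B811 = 0o20134021 in octal.
Subtract column by column in base 8:
  5-1 → 4
  2-2 → 0
  5-0 → 5
  3-4 → 7 (borrow)
  5-3-1 → 1
  5-1 → 4
  0-0 → 0
  5-2 → 3
  5-0 → 5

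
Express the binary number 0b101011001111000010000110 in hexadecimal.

0xacf086

Group the bits into nibbles: 1010 1100 1111 0000 1000 0110 → acf086.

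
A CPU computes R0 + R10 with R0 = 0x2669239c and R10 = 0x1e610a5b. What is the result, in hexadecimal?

0x44ca2df7

Add column by column in base 16, right to left:
  c+b = 7 carry 1
  9+5+1 = f
  3+a = d
  2+0 = 2
  9+1 = a
  6+6 = c
  6+e = 4 carry 1
  2+1+1 = 4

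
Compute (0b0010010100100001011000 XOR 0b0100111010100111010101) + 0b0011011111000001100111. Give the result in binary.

0b1010001101000111110100

First 0b0010010100100001011000 XOR 0b0100111010100111010101 = 0b0110101110000110001101.
Add column by column in base 2, right to left:
  1+1 = 0 carry 1
  0+1+1 = 0 carry 1
  1+1+1 = 1 carry 1
  1+0+1 = 0 carry 1
  0+0+1 = 1
  0+1 = 1
  0+1 = 1
  1+0 = 1
  1+0 = 1
  0+0 = 0
  0+0 = 0
  0+0 = 0
  0+1 = 1
  1+1 = 0 carry 1
  1+1+1 = 1 carry 1
  1+1+1 = 1 carry 1
  0+1+1 = 0 carry 1
  1+0+1 = 0 carry 1
  0+1+1 = 0 carry 1
  1+1+1 = 1 carry 1
  1+0+1 = 0 carry 1
  final carry 1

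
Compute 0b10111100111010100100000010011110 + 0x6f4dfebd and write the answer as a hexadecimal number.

0x12c383f5b

0b10111100111010100100000010011110 = 0xbcea409e in hexadecimal.
Add column by column in base 16, right to left:
  e+d = b carry 1
  9+b+1 = 5 carry 1
  0+e+1 = f
  4+f = 3 carry 1
  a+d+1 = 8 carry 1
  e+4+1 = 3 carry 1
  c+f+1 = c carry 1
  b+6+1 = 2 carry 1
  final carry 1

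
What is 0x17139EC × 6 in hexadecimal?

0x8A75B88

Multiply each base-16 digit by 6, carrying:
  C×6 = 72 → write 8 carry 4
  E×6+4 = 88 → write 8 carry 5
  9×6+5 = 59 → write B carry 3
  3×6+3 = 21 → write 5 carry 1
  1×6+1 = 7 → write 7
  7×6 = 42 → write A carry 2
  1×6+2 = 8 → write 8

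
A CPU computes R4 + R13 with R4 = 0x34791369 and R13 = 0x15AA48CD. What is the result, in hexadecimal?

Add column by column in base 16, right to left:
  9+D = 6 carry 1
  6+C+1 = 3 carry 1
  3+8+1 = C
  1+4 = 5
  9+A = 3 carry 1
  7+A+1 = 2 carry 1
  4+5+1 = A
  3+1 = 4

0x4A235C36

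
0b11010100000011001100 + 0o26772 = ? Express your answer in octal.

0b11010100000011001100 = 0o3240314 in octal.
Add column by column in base 8, right to left:
  4+2 = 6
  1+7 = 0 carry 1
  3+7+1 = 3 carry 1
  0+6+1 = 7
  4+2 = 6
  2+0 = 2
  3+0 = 3

0o3267306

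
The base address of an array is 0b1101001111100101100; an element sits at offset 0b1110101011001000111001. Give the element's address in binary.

Add column by column in base 2, right to left:
  0+1 = 1
  0+0 = 0
  1+0 = 1
  1+1 = 0 carry 1
  0+1+1 = 0 carry 1
  1+1+1 = 1 carry 1
  0+0+1 = 1
  0+0 = 0
  1+0 = 1
  1+1 = 0 carry 1
  1+0+1 = 0 carry 1
  1+0+1 = 0 carry 1
  1+1+1 = 1 carry 1
  0+1+1 = 0 carry 1
  0+0+1 = 1
  1+1 = 0 carry 1
  0+0+1 = 1
  1+1 = 0 carry 1
  1+0+1 = 0 carry 1
  0+1+1 = 0 carry 1
  0+1+1 = 0 carry 1
  0+1+1 = 0 carry 1
  final carry 1

0b10000010101000101100101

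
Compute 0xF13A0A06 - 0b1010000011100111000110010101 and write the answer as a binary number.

0b11100111001010111001100001110001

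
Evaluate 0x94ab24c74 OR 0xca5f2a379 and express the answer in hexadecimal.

0xdeff2ef7d

OR each hex digit independently (no carries):
  9|c=d, 4|a=e, a|5=f, b|f=f, 2|2=2, 4|a=e, c|3=f, 7|7=7, 4|9=d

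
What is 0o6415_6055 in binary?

0b110100001101110000101101

Each octal digit is 3 bits: 6=110 4=100 1=001 5=101 6=110 0=000 5=101 5=101.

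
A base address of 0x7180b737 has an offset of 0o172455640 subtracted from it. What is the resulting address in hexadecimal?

0x6f965b97

0o172455640 = 0x1ea5ba0 in hexadecimal.
Subtract column by column in base 16:
  7-0 → 7
  3-a → 9 (borrow)
  7-b-1 → b (borrow)
  b-5-1 → 5
  0-a → 6 (borrow)
  8-e-1 → 9 (borrow)
  1-1-1 → f (borrow)
  7-0-1 → 6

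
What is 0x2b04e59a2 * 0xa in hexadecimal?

0x1ae30f8054

Multiply each base-16 digit by 10, carrying:
  2×10 = 20 → write 4 carry 1
  a×10+1 = 101 → write 5 carry 6
  9×10+6 = 96 → write 0 carry 6
  5×10+6 = 56 → write 8 carry 3
  e×10+3 = 143 → write f carry 8
  4×10+8 = 48 → write 0 carry 3
  0×10+3 = 3 → write 3
  b×10 = 110 → write e carry 6
  2×10+6 = 26 → write a carry 1
  remaining carry: 1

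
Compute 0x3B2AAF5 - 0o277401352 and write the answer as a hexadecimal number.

0o277401352 = 0x2FE02EA in hexadecimal.
Subtract column by column in base 16:
  5-A → B (borrow)
  F-E-1 → 0
  A-2 → 8
  A-0 → A
  2-E → 4 (borrow)
  B-F-1 → B (borrow)
  3-2-1 → 0

0xB4A80B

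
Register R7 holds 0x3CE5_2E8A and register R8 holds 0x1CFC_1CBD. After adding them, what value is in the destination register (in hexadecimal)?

0x59E14B47

Add column by column in base 16, right to left:
  A+D = 7 carry 1
  8+B+1 = 4 carry 1
  E+C+1 = B carry 1
  2+1+1 = 4
  5+C = 1 carry 1
  E+F+1 = E carry 1
  C+C+1 = 9 carry 1
  3+1+1 = 5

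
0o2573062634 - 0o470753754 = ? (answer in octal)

0o2102106660

Subtract column by column in base 8:
  4-4 → 0
  3-5 → 6 (borrow)
  6-7-1 → 6 (borrow)
  2-3-1 → 6 (borrow)
  6-5-1 → 0
  0-7 → 1 (borrow)
  3-0-1 → 2
  7-7 → 0
  5-4 → 1
  2-0 → 2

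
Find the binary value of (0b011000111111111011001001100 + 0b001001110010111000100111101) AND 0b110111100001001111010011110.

Add column by column in base 2, right to left:
  0+1 = 1
  0+0 = 0
  1+1 = 0 carry 1
  1+1+1 = 1 carry 1
  0+1+1 = 0 carry 1
  0+1+1 = 0 carry 1
  1+0+1 = 0 carry 1
  0+0+1 = 1
  0+1 = 1
  1+0 = 1
  1+0 = 1
  0+0 = 0
  1+1 = 0 carry 1
  1+1+1 = 1 carry 1
  1+1+1 = 1 carry 1
  1+0+1 = 0 carry 1
  1+1+1 = 1 carry 1
  1+0+1 = 0 carry 1
  1+0+1 = 0 carry 1
  1+1+1 = 1 carry 1
  1+1+1 = 1 carry 1
  0+1+1 = 0 carry 1
  0+0+1 = 1
  0+0 = 0
  1+1 = 0 carry 1
  1+0+1 = 0 carry 1
  final carry 1
Sum = 0b100010110010110011110001001; now AND with 0b110111100001001111010011110:
  100010110010110011110001001
& 110111100001001111010011110
= 100010100000000011010001000

0b100010100000000011010001000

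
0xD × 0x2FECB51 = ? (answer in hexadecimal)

Multiply each base-16 digit by 13, carrying:
  1×13 = 13 → write D
  5×13 = 65 → write 1 carry 4
  B×13+4 = 147 → write 3 carry 9
  C×13+9 = 165 → write 5 carry 10
  E×13+10 = 192 → write 0 carry 12
  F×13+12 = 207 → write F carry 12
  2×13+12 = 38 → write 6 carry 2
  remaining carry: 2

0x26F0531D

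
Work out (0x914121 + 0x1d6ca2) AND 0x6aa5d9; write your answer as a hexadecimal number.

Add column by column in base 16, right to left:
  1+2 = 3
  2+a = c
  1+c = d
  4+6 = a
  1+d = e
  9+1 = a
Sum = 0xaeadc3; now AND with 0x6aa5d9:
  a&6=2, e&a=a, a&a=a, d&5=5, c&d=c, 3&9=1

0x2aa5c1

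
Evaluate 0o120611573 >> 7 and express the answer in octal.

0o503046

7 bits is not a whole number of base-8 digits; in binary: 1010000110001001101111011 >> 7 = 101000011000100110.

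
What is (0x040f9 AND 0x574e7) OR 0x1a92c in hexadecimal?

0x1e9ed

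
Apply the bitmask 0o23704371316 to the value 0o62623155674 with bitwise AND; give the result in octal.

0o22600151214

AND each oct digit independently (no carries):
  6&2=2, 2&3=2, 6&7=6, 2&0=0, 3&4=0, 1&3=1, 5&7=5, 5&1=1, 6&3=2, 7&1=1, 4&6=4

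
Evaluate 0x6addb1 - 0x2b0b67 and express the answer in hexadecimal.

Subtract column by column in base 16:
  1-7 → a (borrow)
  b-6-1 → 4
  d-b → 2
  d-0 → d
  a-b → f (borrow)
  6-2-1 → 3

0x3fd24a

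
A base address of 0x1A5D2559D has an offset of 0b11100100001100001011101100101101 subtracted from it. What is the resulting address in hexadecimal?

0xC1A19A70

0b11100100001100001011101100101101 = 0xE430BB2D in hexadecimal.
Subtract column by column in base 16:
  D-D → 0
  9-2 → 7
  5-B → A (borrow)
  5-B-1 → 9 (borrow)
  2-0-1 → 1
  D-3 → A
  5-4 → 1
  A-E → C (borrow)
  1-0-1 → 0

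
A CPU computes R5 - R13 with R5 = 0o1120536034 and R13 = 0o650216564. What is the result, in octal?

0o250317250

Subtract column by column in base 8:
  4-4 → 0
  3-6 → 5 (borrow)
  0-5-1 → 2 (borrow)
  6-6-1 → 7 (borrow)
  3-1-1 → 1
  5-2 → 3
  0-0 → 0
  2-5 → 5 (borrow)
  1-6-1 → 2 (borrow)
  1-0-1 → 0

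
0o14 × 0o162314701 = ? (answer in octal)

Multiply each base-8 digit by 12, carrying:
  1×12 = 12 → write 4 carry 1
  0×12+1 = 1 → write 1
  7×12 = 84 → write 4 carry 10
  4×12+10 = 58 → write 2 carry 7
  1×12+7 = 19 → write 3 carry 2
  3×12+2 = 38 → write 6 carry 4
  2×12+4 = 28 → write 4 carry 3
  6×12+3 = 75 → write 3 carry 9
  1×12+9 = 21 → write 5 carry 2
  remaining carry: 2

0o2534632414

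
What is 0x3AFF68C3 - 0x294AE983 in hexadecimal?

0x11B47F40

Subtract column by column in base 16:
  3-3 → 0
  C-8 → 4
  8-9 → F (borrow)
  6-E-1 → 7 (borrow)
  F-A-1 → 4
  F-4 → B
  A-9 → 1
  3-2 → 1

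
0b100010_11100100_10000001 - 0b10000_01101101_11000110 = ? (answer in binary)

0b100100111011010111011

Subtract column by column in base 2:
  1-0 → 1
  0-1 → 1 (borrow)
  0-1-1 → 0 (borrow)
  0-0-1 → 1 (borrow)
  0-0-1 → 1 (borrow)
  0-0-1 → 1 (borrow)
  0-1-1 → 0 (borrow)
  1-1-1 → 1 (borrow)
  0-1-1 → 0 (borrow)
  0-0-1 → 1 (borrow)
  1-1-1 → 1 (borrow)
  0-1-1 → 0 (borrow)
  0-0-1 → 1 (borrow)
  1-1-1 → 1 (borrow)
  1-1-1 → 1 (borrow)
  1-0-1 → 0
  0-0 → 0
  1-0 → 1
  0-0 → 0
  0-0 → 0
  0-1 → 1 (borrow)
  1-0-1 → 0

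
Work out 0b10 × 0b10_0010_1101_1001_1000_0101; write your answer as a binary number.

Multiply each base-2 digit by 2, carrying:
  1×2 = 2 → write 0 carry 1
  0×2+1 = 1 → write 1
  1×2 = 2 → write 0 carry 1
  0×2+1 = 1 → write 1
  0×2 = 0 → write 0
  0×2 = 0 → write 0
  0×2 = 0 → write 0
  1×2 = 2 → write 0 carry 1
  1×2+1 = 3 → write 1 carry 1
  0×2+1 = 1 → write 1
  0×2 = 0 → write 0
  1×2 = 2 → write 0 carry 1
  1×2+1 = 3 → write 1 carry 1
  0×2+1 = 1 → write 1
  1×2 = 2 → write 0 carry 1
  1×2+1 = 3 → write 1 carry 1
  0×2+1 = 1 → write 1
  1×2 = 2 → write 0 carry 1
  0×2+1 = 1 → write 1
  0×2 = 0 → write 0
  0×2 = 0 → write 0
  1×2 = 2 → write 0 carry 1
  remaining carry: 1

0b10001011011001100001010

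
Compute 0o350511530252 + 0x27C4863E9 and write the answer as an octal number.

0o470133612223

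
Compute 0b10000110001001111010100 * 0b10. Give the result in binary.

Multiply each base-2 digit by 2, carrying:
  0×2 = 0 → write 0
  0×2 = 0 → write 0
  1×2 = 2 → write 0 carry 1
  0×2+1 = 1 → write 1
  1×2 = 2 → write 0 carry 1
  0×2+1 = 1 → write 1
  1×2 = 2 → write 0 carry 1
  1×2+1 = 3 → write 1 carry 1
  1×2+1 = 3 → write 1 carry 1
  1×2+1 = 3 → write 1 carry 1
  0×2+1 = 1 → write 1
  0×2 = 0 → write 0
  1×2 = 2 → write 0 carry 1
  0×2+1 = 1 → write 1
  0×2 = 0 → write 0
  0×2 = 0 → write 0
  1×2 = 2 → write 0 carry 1
  1×2+1 = 3 → write 1 carry 1
  0×2+1 = 1 → write 1
  0×2 = 0 → write 0
  0×2 = 0 → write 0
  0×2 = 0 → write 0
  1×2 = 2 → write 0 carry 1
  remaining carry: 1

0b100001100010011110101000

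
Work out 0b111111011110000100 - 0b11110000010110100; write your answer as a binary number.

Subtract column by column in base 2:
  0-0 → 0
  0-0 → 0
  1-1 → 0
  0-0 → 0
  0-1 → 1 (borrow)
  0-1-1 → 0 (borrow)
  0-0-1 → 1 (borrow)
  1-1-1 → 1 (borrow)
  1-0-1 → 0
  1-0 → 1
  1-0 → 1
  0-0 → 0
  1-0 → 1
  1-1 → 0
  1-1 → 0
  1-1 → 0
  1-1 → 0
  1-0 → 1

0b100001011011010000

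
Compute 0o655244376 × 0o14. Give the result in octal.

0o12037665750

Multiply each base-8 digit by 12, carrying:
  6×12 = 72 → write 0 carry 9
  7×12+9 = 93 → write 5 carry 11
  3×12+11 = 47 → write 7 carry 5
  4×12+5 = 53 → write 5 carry 6
  4×12+6 = 54 → write 6 carry 6
  2×12+6 = 30 → write 6 carry 3
  5×12+3 = 63 → write 7 carry 7
  5×12+7 = 67 → write 3 carry 8
  6×12+8 = 80 → write 0 carry 10
  remaining carry: 12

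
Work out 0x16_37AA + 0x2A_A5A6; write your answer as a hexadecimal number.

0x40DD50

Add column by column in base 16, right to left:
  A+6 = 0 carry 1
  A+A+1 = 5 carry 1
  7+5+1 = D
  3+A = D
  6+A = 0 carry 1
  1+2+1 = 4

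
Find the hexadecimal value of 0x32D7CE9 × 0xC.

0x2621DAEC

Multiply each base-16 digit by 12, carrying:
  9×12 = 108 → write C carry 6
  E×12+6 = 174 → write E carry 10
  C×12+10 = 154 → write A carry 9
  7×12+9 = 93 → write D carry 5
  D×12+5 = 161 → write 1 carry 10
  2×12+10 = 34 → write 2 carry 2
  3×12+2 = 38 → write 6 carry 2
  remaining carry: 2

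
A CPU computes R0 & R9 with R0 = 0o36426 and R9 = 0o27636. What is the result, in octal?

0o26426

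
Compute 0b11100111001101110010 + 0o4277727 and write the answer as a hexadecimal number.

0b11100111001101110010 = 0xE7372 in hexadecimal.
0o4277727 = 0x117FD7 in hexadecimal.
Add column by column in base 16, right to left:
  2+7 = 9
  7+D = 4 carry 1
  3+F+1 = 3 carry 1
  7+7+1 = F
  E+1 = F
  0+1 = 1

0x1FF349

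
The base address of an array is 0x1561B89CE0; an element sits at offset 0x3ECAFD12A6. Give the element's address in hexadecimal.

0x542CB5AF86

Add column by column in base 16, right to left:
  0+6 = 6
  E+A = 8 carry 1
  C+2+1 = F
  9+1 = A
  8+D = 5 carry 1
  B+F+1 = B carry 1
  1+A+1 = C
  6+C = 2 carry 1
  5+E+1 = 4 carry 1
  1+3+1 = 5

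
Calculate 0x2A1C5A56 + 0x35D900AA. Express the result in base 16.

Add column by column in base 16, right to left:
  6+A = 0 carry 1
  5+A+1 = 0 carry 1
  A+0+1 = B
  5+0 = 5
  C+9 = 5 carry 1
  1+D+1 = F
  A+5 = F
  2+3 = 5

0x5FF55B00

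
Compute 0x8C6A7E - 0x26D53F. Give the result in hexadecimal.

0x65953F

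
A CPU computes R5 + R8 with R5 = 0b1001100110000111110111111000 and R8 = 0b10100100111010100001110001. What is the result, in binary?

0b1100001011000010011001101001

Add column by column in base 2, right to left:
  0+1 = 1
  0+0 = 0
  0+0 = 0
  1+0 = 1
  1+1 = 0 carry 1
  1+1+1 = 1 carry 1
  1+1+1 = 1 carry 1
  1+0+1 = 0 carry 1
  1+0+1 = 0 carry 1
  0+0+1 = 1
  1+0 = 1
  1+1 = 0 carry 1
  1+0+1 = 0 carry 1
  1+1+1 = 1 carry 1
  1+0+1 = 0 carry 1
  0+1+1 = 0 carry 1
  0+1+1 = 0 carry 1
  0+1+1 = 0 carry 1
  0+0+1 = 1
  1+0 = 1
  1+1 = 0 carry 1
  0+0+1 = 1
  0+0 = 0
  1+1 = 0 carry 1
  1+0+1 = 0 carry 1
  0+1+1 = 0 carry 1
  0+0+1 = 1
  1+0 = 1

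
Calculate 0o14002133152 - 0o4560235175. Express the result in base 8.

0o7221675755

Subtract column by column in base 8:
  2-5 → 5 (borrow)
  5-7-1 → 5 (borrow)
  1-1-1 → 7 (borrow)
  3-5-1 → 5 (borrow)
  3-3-1 → 7 (borrow)
  1-2-1 → 6 (borrow)
  2-0-1 → 1
  0-6 → 2 (borrow)
  0-5-1 → 2 (borrow)
  4-4-1 → 7 (borrow)
  1-0-1 → 0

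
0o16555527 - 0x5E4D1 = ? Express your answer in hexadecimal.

0o16555527 = 0x3ADB57 in hexadecimal.
Subtract column by column in base 16:
  7-1 → 6
  5-D → 8 (borrow)
  B-4-1 → 6
  D-E → F (borrow)
  A-5-1 → 4
  3-0 → 3

0x34F686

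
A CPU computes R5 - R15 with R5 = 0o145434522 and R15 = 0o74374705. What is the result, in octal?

Subtract column by column in base 8:
  2-5 → 5 (borrow)
  2-0-1 → 1
  5-7 → 6 (borrow)
  4-4-1 → 7 (borrow)
  3-7-1 → 3 (borrow)
  4-3-1 → 0
  5-4 → 1
  4-7 → 5 (borrow)
  1-0-1 → 0

0o51037615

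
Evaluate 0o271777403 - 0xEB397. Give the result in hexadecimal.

0o271777403 = 0x2E7FF03 in hexadecimal.
Subtract column by column in base 16:
  3-7 → C (borrow)
  0-9-1 → 6 (borrow)
  F-3-1 → B
  F-B → 4
  7-E → 9 (borrow)
  E-0-1 → D
  2-0 → 2

0x2D94B6C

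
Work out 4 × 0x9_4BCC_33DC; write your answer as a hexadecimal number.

Multiply each base-16 digit by 4, carrying:
  C×4 = 48 → write 0 carry 3
  D×4+3 = 55 → write 7 carry 3
  3×4+3 = 15 → write F
  3×4 = 12 → write C
  C×4 = 48 → write 0 carry 3
  C×4+3 = 51 → write 3 carry 3
  B×4+3 = 47 → write F carry 2
  4×4+2 = 18 → write 2 carry 1
  9×4+1 = 37 → write 5 carry 2
  remaining carry: 2

0x252F30CF70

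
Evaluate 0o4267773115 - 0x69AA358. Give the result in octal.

0x69AA358 = 0o646521530 in octal.
Subtract column by column in base 8:
  5-0 → 5
  1-3 → 6 (borrow)
  1-5-1 → 3 (borrow)
  3-1-1 → 1
  7-2 → 5
  7-5 → 2
  7-6 → 1
  6-4 → 2
  2-6 → 4 (borrow)
  4-0-1 → 3

0o3421251365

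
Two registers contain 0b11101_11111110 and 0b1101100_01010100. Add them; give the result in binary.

0b1000101001010010

Add column by column in base 2, right to left:
  0+0 = 0
  1+0 = 1
  1+1 = 0 carry 1
  1+0+1 = 0 carry 1
  1+1+1 = 1 carry 1
  1+0+1 = 0 carry 1
  1+1+1 = 1 carry 1
  1+0+1 = 0 carry 1
  1+0+1 = 0 carry 1
  0+0+1 = 1
  1+1 = 0 carry 1
  1+1+1 = 1 carry 1
  1+0+1 = 0 carry 1
  0+1+1 = 0 carry 1
  0+1+1 = 0 carry 1
  final carry 1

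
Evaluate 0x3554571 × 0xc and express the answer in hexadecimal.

0x27ff414c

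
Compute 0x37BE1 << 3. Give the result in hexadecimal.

0x1BDF08

3 bits is not a whole number of base-16 digits; in binary: 110111101111100001 << 3 = 110111101111100001000.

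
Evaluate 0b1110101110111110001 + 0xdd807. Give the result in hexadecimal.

0b1110101110111110001 = 0x75df1 in hexadecimal.
Add column by column in base 16, right to left:
  1+7 = 8
  f+0 = f
  d+8 = 5 carry 1
  5+d+1 = 3 carry 1
  7+d+1 = 5 carry 1
  final carry 1

0x1535f8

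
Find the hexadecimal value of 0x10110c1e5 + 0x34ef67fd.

Add column by column in base 16, right to left:
  5+d = 2 carry 1
  e+f+1 = e carry 1
  1+7+1 = 9
  c+6 = 2 carry 1
  0+f+1 = 0 carry 1
  1+e+1 = 0 carry 1
  1+4+1 = 6
  0+3 = 3
  1+0 = 1

0x1360029e2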